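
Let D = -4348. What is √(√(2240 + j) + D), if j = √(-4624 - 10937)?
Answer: √(-4348 + √(2240 + 3*I*√1729)) ≈ 0.01 + 65.579*I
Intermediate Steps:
j = 3*I*√1729 (j = √(-15561) = 3*I*√1729 ≈ 124.74*I)
√(√(2240 + j) + D) = √(√(2240 + 3*I*√1729) - 4348) = √(-4348 + √(2240 + 3*I*√1729))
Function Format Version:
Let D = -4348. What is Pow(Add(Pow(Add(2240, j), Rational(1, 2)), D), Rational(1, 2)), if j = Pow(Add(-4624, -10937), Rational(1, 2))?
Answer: Pow(Add(-4348, Pow(Add(2240, Mul(3, I, Pow(1729, Rational(1, 2)))), Rational(1, 2))), Rational(1, 2)) ≈ Add(0.010, Mul(65.579, I))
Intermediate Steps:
j = Mul(3, I, Pow(1729, Rational(1, 2))) (j = Pow(-15561, Rational(1, 2)) = Mul(3, I, Pow(1729, Rational(1, 2))) ≈ Mul(124.74, I))
Pow(Add(Pow(Add(2240, j), Rational(1, 2)), D), Rational(1, 2)) = Pow(Add(Pow(Add(2240, Mul(3, I, Pow(1729, Rational(1, 2)))), Rational(1, 2)), -4348), Rational(1, 2)) = Pow(Add(-4348, Pow(Add(2240, Mul(3, I, Pow(1729, Rational(1, 2)))), Rational(1, 2))), Rational(1, 2))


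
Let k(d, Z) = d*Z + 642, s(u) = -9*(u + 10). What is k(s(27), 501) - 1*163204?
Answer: -329395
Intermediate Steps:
s(u) = -90 - 9*u (s(u) = -9*(10 + u) = -90 - 9*u)
k(d, Z) = 642 + Z*d (k(d, Z) = Z*d + 642 = 642 + Z*d)
k(s(27), 501) - 1*163204 = (642 + 501*(-90 - 9*27)) - 1*163204 = (642 + 501*(-90 - 243)) - 163204 = (642 + 501*(-333)) - 163204 = (642 - 166833) - 163204 = -166191 - 163204 = -329395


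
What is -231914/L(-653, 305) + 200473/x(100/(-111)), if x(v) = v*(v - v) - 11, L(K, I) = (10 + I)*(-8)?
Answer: -251320453/13860 ≈ -18133.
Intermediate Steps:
L(K, I) = -80 - 8*I
x(v) = -11 (x(v) = v*0 - 11 = 0 - 11 = -11)
-231914/L(-653, 305) + 200473/x(100/(-111)) = -231914/(-80 - 8*305) + 200473/(-11) = -231914/(-80 - 2440) + 200473*(-1/11) = -231914/(-2520) - 200473/11 = -231914*(-1/2520) - 200473/11 = 115957/1260 - 200473/11 = -251320453/13860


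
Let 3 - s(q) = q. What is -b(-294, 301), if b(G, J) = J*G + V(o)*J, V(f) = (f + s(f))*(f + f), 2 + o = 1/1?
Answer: 90300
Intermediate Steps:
o = -1 (o = -2 + 1/1 = -2 + 1 = -1)
s(q) = 3 - q
V(f) = 6*f (V(f) = (f + (3 - f))*(f + f) = 3*(2*f) = 6*f)
b(G, J) = -6*J + G*J (b(G, J) = J*G + (6*(-1))*J = G*J - 6*J = -6*J + G*J)
-b(-294, 301) = -301*(-6 - 294) = -301*(-300) = -1*(-90300) = 90300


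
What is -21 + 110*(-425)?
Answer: -46771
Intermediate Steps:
-21 + 110*(-425) = -21 - 46750 = -46771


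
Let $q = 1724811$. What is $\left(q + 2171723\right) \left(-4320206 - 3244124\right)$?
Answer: $-29474669032220$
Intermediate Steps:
$\left(q + 2171723\right) \left(-4320206 - 3244124\right) = \left(1724811 + 2171723\right) \left(-4320206 - 3244124\right) = 3896534 \left(-7564330\right) = -29474669032220$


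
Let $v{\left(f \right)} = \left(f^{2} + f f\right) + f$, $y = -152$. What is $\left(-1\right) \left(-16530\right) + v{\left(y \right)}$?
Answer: $62586$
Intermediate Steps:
$v{\left(f \right)} = f + 2 f^{2}$ ($v{\left(f \right)} = \left(f^{2} + f^{2}\right) + f = 2 f^{2} + f = f + 2 f^{2}$)
$\left(-1\right) \left(-16530\right) + v{\left(y \right)} = \left(-1\right) \left(-16530\right) - 152 \left(1 + 2 \left(-152\right)\right) = 16530 - 152 \left(1 - 304\right) = 16530 - -46056 = 16530 + 46056 = 62586$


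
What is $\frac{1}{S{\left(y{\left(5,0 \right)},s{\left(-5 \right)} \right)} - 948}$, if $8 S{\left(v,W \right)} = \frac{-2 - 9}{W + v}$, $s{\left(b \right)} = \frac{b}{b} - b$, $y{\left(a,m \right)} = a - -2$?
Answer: $- \frac{104}{98603} \approx -0.0010547$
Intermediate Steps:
$y{\left(a,m \right)} = 2 + a$ ($y{\left(a,m \right)} = a + 2 = 2 + a$)
$s{\left(b \right)} = 1 - b$
$S{\left(v,W \right)} = - \frac{11}{8 \left(W + v\right)}$ ($S{\left(v,W \right)} = \frac{\left(-2 - 9\right) \frac{1}{W + v}}{8} = \frac{\left(-11\right) \frac{1}{W + v}}{8} = - \frac{11}{8 \left(W + v\right)}$)
$\frac{1}{S{\left(y{\left(5,0 \right)},s{\left(-5 \right)} \right)} - 948} = \frac{1}{- \frac{11}{8 \left(1 - -5\right) + 8 \left(2 + 5\right)} - 948} = \frac{1}{- \frac{11}{8 \left(1 + 5\right) + 8 \cdot 7} - 948} = \frac{1}{- \frac{11}{8 \cdot 6 + 56} - 948} = \frac{1}{- \frac{11}{48 + 56} - 948} = \frac{1}{- \frac{11}{104} - 948} = \frac{1}{- \frac{98603}{104}} = - \frac{104}{98603}$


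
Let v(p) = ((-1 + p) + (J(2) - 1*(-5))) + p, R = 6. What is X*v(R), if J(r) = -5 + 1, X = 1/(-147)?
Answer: -4/49 ≈ -0.081633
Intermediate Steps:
X = -1/147 ≈ -0.0068027
J(r) = -4
v(p) = 2*p (v(p) = ((-1 + p) + (-4 - 1*(-5))) + p = ((-1 + p) + (-4 + 5)) + p = ((-1 + p) + 1) + p = p + p = 2*p)
X*v(R) = -2*6/147 = -1/147*12 = -4/49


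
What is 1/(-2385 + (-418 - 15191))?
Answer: -1/17994 ≈ -5.5574e-5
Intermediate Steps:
1/(-2385 + (-418 - 15191)) = 1/(-2385 - 15609) = 1/(-17994) = -1/17994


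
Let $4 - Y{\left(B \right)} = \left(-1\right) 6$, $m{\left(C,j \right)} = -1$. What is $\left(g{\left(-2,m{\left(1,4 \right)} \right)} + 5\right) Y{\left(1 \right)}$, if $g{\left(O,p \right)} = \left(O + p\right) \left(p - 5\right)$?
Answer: $230$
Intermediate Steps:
$Y{\left(B \right)} = 10$ ($Y{\left(B \right)} = 4 - \left(-1\right) 6 = 4 - -6 = 4 + 6 = 10$)
$g{\left(O,p \right)} = \left(-5 + p\right) \left(O + p\right)$ ($g{\left(O,p \right)} = \left(O + p\right) \left(-5 + p\right) = \left(-5 + p\right) \left(O + p\right)$)
$\left(g{\left(-2,m{\left(1,4 \right)} \right)} + 5\right) Y{\left(1 \right)} = \left(\left(\left(-1\right)^{2} - -10 - -5 - -2\right) + 5\right) 10 = \left(\left(1 + 10 + 5 + 2\right) + 5\right) 10 = \left(18 + 5\right) 10 = 23 \cdot 10 = 230$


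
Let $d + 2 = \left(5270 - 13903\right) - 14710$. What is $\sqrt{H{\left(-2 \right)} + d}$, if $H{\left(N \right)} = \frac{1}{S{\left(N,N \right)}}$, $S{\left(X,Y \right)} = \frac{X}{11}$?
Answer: $\frac{3 i \sqrt{10378}}{2} \approx 152.81 i$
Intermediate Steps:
$S{\left(X,Y \right)} = \frac{X}{11}$ ($S{\left(X,Y \right)} = X \frac{1}{11} = \frac{X}{11}$)
$d = -23345$ ($d = -2 + \left(\left(5270 - 13903\right) - 14710\right) = -2 - 23343 = -23345$)
$H{\left(N \right)} = \frac{11}{N}$ ($H{\left(N \right)} = \frac{1}{\frac{1}{11} N} = \frac{11}{N}$)
$\sqrt{H{\left(-2 \right)} + d} = \sqrt{\frac{11}{-2} - 23345} = \sqrt{11 \left(- \frac{1}{2}\right) - 23345} = \sqrt{- \frac{11}{2} - 23345} = \sqrt{- \frac{46701}{2}} = \frac{3 i \sqrt{10378}}{2}$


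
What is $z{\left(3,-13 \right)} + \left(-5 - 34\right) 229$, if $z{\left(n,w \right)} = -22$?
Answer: $-8953$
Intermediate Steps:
$z{\left(3,-13 \right)} + \left(-5 - 34\right) 229 = -22 + \left(-5 - 34\right) 229 = -22 - 8931 = -8953$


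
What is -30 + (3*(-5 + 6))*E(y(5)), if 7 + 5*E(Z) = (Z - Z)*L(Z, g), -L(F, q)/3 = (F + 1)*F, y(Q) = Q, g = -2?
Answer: -171/5 ≈ -34.200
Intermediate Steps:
L(F, q) = -3*F*(1 + F) (L(F, q) = -3*(F + 1)*F = -3*(1 + F)*F = -3*F*(1 + F))
E(Z) = -7/5 (E(Z) = -7/5 + ((Z - Z)*(-3*Z*(1 + Z)))/5 = -7/5 + (0*(-3*Z*(1 + Z)))/5 = -7/5 + (1/5)*0 = -7/5 + 0 = -7/5)
-30 + (3*(-5 + 6))*E(y(5)) = -30 + (3*(-5 + 6))*(-7/5) = -30 + (3*1)*(-7/5) = -30 + 3*(-7/5) = -30 - 21/5 = -171/5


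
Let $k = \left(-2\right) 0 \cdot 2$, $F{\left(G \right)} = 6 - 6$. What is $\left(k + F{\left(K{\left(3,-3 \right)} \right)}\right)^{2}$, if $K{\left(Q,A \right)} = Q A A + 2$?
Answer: $0$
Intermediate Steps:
$K{\left(Q,A \right)} = 2 + Q A^{2}$ ($K{\left(Q,A \right)} = A Q A + 2 = Q A^{2} + 2 = 2 + Q A^{2}$)
$F{\left(G \right)} = 0$
$k = 0$ ($k = 0 \cdot 2 = 0$)
$\left(k + F{\left(K{\left(3,-3 \right)} \right)}\right)^{2} = \left(0 + 0\right)^{2} = 0^{2} = 0$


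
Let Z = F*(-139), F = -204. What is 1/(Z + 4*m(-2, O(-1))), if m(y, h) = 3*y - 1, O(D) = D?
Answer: 1/28328 ≈ 3.5301e-5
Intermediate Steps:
m(y, h) = -1 + 3*y
Z = 28356 (Z = -204*(-139) = 28356)
1/(Z + 4*m(-2, O(-1))) = 1/(28356 + 4*(-1 + 3*(-2))) = 1/(28356 + 4*(-1 - 6)) = 1/(28356 + 4*(-7)) = 1/(28356 - 28) = 1/28328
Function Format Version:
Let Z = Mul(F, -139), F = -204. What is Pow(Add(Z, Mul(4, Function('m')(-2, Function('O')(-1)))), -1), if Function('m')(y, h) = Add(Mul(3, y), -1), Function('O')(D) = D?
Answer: Rational(1, 28328) ≈ 3.5301e-5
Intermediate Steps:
Function('m')(y, h) = Add(-1, Mul(3, y))
Z = 28356 (Z = Mul(-204, -139) = 28356)
Pow(Add(Z, Mul(4, Function('m')(-2, Function('O')(-1)))), -1) = Pow(Add(28356, Mul(4, Add(-1, Mul(3, -2)))), -1) = Pow(Add(28356, Mul(4, Add(-1, -6))), -1) = Pow(Add(28356, Mul(4, -7)), -1) = Pow(Add(28356, -28), -1) = Pow(28328, -1) = Rational(1, 28328)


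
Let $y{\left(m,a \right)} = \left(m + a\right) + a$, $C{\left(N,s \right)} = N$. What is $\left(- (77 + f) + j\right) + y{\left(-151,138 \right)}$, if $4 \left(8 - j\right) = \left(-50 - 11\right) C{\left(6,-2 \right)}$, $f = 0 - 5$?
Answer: $\frac{305}{2} \approx 152.5$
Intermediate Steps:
$f = -5$
$y{\left(m,a \right)} = m + 2 a$ ($y{\left(m,a \right)} = \left(a + m\right) + a = m + 2 a$)
$j = \frac{199}{2}$ ($j = 8 - \frac{\left(-50 - 11\right) 6}{4} = 8 - \frac{\left(-61\right) 6}{4} = 8 - - \frac{183}{2} = 8 + \frac{183}{2} = \frac{199}{2} \approx 99.5$)
$\left(- (77 + f) + j\right) + y{\left(-151,138 \right)} = \left(- (77 - 5) + \frac{199}{2}\right) + \left(-151 + 2 \cdot 138\right) = \left(\left(-1\right) 72 + \frac{199}{2}\right) + \left(-151 + 276\right) = \left(-72 + \frac{199}{2}\right) + 125 = \frac{55}{2} + 125 = \frac{305}{2}$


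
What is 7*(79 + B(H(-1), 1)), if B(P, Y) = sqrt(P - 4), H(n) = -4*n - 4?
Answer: 553 + 14*I ≈ 553.0 + 14.0*I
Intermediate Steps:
H(n) = -4 - 4*n
B(P, Y) = sqrt(-4 + P)
7*(79 + B(H(-1), 1)) = 7*(79 + sqrt(-4 + (-4 - 4*(-1)))) = 7*(79 + sqrt(-4 + (-4 + 4))) = 7*(79 + sqrt(-4 + 0)) = 7*(79 + sqrt(-4)) = 7*(79 + 2*I) = 553 + 14*I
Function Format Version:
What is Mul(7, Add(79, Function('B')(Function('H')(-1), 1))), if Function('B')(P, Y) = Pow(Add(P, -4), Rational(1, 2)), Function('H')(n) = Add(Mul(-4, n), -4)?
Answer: Add(553, Mul(14, I)) ≈ Add(553.00, Mul(14.000, I))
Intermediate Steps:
Function('H')(n) = Add(-4, Mul(-4, n))
Function('B')(P, Y) = Pow(Add(-4, P), Rational(1, 2))
Mul(7, Add(79, Function('B')(Function('H')(-1), 1))) = Mul(7, Add(79, Pow(Add(-4, Add(-4, Mul(-4, -1))), Rational(1, 2)))) = Mul(7, Add(79, Pow(Add(-4, Add(-4, 4)), Rational(1, 2)))) = Mul(7, Add(79, Pow(Add(-4, 0), Rational(1, 2)))) = Mul(7, Add(79, Pow(-4, Rational(1, 2)))) = Mul(7, Add(79, Mul(2, I))) = Add(553, Mul(14, I))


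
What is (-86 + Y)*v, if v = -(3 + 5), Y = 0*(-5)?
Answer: 688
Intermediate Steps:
Y = 0
v = -8 (v = -1*8 = -8)
(-86 + Y)*v = (-86 + 0)*(-8) = -86*(-8) = 688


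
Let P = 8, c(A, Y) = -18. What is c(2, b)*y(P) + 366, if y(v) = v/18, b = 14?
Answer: 358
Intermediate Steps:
y(v) = v/18 (y(v) = v*(1/18) = v/18)
c(2, b)*y(P) + 366 = -8 + 366 = 358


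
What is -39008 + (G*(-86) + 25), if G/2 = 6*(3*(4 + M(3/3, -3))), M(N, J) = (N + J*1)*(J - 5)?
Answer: -100903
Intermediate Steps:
M(N, J) = (-5 + J)*(J + N) (M(N, J) = (N + J)*(-5 + J) = (J + N)*(-5 + J) = (-5 + J)*(J + N))
G = 720 (G = 2*(6*(3*(4 + ((-3)**2 - 5*(-3) - 15/3 - 9/3)))) = 2*(6*(3*(4 + (9 + 15 - 15/3 - 9/3)))) = 2*(6*(3*(4 + (9 + 15 - 5*1 - 3*1)))) = 2*(6*(3*(4 + (9 + 15 - 5 - 3)))) = 2*(6*(3*(4 + 16))) = 2*(6*(3*20)) = 2*(6*60) = 2*360 = 720)
-39008 + (G*(-86) + 25) = -39008 + (720*(-86) + 25) = -39008 + (-61920 + 25) = -39008 - 61895 = -100903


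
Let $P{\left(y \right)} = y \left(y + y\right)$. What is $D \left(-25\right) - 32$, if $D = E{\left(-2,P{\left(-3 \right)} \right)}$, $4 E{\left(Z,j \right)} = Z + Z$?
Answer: $-7$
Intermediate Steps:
$P{\left(y \right)} = 2 y^{2}$ ($P{\left(y \right)} = y 2 y = 2 y^{2}$)
$E{\left(Z,j \right)} = \frac{Z}{2}$ ($E{\left(Z,j \right)} = \frac{Z + Z}{4} = \frac{2 Z}{4} = \frac{Z}{2}$)
$D = -1$ ($D = \frac{1}{2} \left(-2\right) = -1$)
$D \left(-25\right) - 32 = \left(-1\right) \left(-25\right) - 32 = 25 - 32 = -7$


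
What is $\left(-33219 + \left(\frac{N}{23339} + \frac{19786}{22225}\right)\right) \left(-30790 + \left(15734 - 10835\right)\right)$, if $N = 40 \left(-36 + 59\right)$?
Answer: $\frac{446115423710104961}{518709275} \approx 8.6005 \cdot 10^{8}$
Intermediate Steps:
$N = 920$ ($N = 40 \cdot 23 = 920$)
$\left(-33219 + \left(\frac{N}{23339} + \frac{19786}{22225}\right)\right) \left(-30790 + \left(15734 - 10835\right)\right) = \left(-33219 + \left(\frac{920}{23339} + \frac{19786}{22225}\right)\right) \left(-30790 + \left(15734 - 10835\right)\right) = \left(-33219 + \left(920 \cdot \frac{1}{23339} + 19786 \cdot \frac{1}{22225}\right)\right) \left(-30790 + 4899\right) = \left(-33219 + \left(\frac{920}{23339} + \frac{19786}{22225}\right)\right) \left(-25891\right) = \left(-33219 + \frac{482232454}{518709275}\right) \left(-25891\right) = \left(- \frac{17230521173771}{518709275}\right) \left(-25891\right) = \frac{446115423710104961}{518709275}$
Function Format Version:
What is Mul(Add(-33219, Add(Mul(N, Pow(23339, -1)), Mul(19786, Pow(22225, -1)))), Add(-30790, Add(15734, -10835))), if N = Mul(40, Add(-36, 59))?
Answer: Rational(446115423710104961, 518709275) ≈ 8.6005e+8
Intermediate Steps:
N = 920 (N = Mul(40, 23) = 920)
Mul(Add(-33219, Add(Mul(N, Pow(23339, -1)), Mul(19786, Pow(22225, -1)))), Add(-30790, Add(15734, -10835))) = Mul(Add(-33219, Add(Mul(920, Pow(23339, -1)), Mul(19786, Pow(22225, -1)))), Add(-30790, Add(15734, -10835))) = Mul(Add(-33219, Add(Mul(920, Rational(1, 23339)), Mul(19786, Rational(1, 22225)))), Add(-30790, 4899)) = Mul(Add(-33219, Add(Rational(920, 23339), Rational(19786, 22225))), -25891) = Mul(Add(-33219, Rational(482232454, 518709275)), -25891) = Mul(Rational(-17230521173771, 518709275), -25891) = Rational(446115423710104961, 518709275)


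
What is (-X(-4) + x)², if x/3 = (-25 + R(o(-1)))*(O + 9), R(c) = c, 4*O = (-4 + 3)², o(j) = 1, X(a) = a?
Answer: 438244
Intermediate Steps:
O = ¼ (O = (-4 + 3)²/4 = (¼)*(-1)² = (¼)*1 = ¼ ≈ 0.25000)
x = -666 (x = 3*((-25 + 1)*(¼ + 9)) = 3*(-24*37/4) = 3*(-222) = -666)
(-X(-4) + x)² = (-1*(-4) - 666)² = (4 - 666)² = (-662)² = 438244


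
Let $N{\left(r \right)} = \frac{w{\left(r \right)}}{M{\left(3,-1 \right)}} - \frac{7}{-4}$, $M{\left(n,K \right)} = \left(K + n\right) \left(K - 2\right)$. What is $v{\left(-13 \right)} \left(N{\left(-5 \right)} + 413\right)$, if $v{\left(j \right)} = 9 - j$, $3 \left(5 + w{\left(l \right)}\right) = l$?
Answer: $\frac{164681}{18} \approx 9148.9$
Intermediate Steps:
$w{\left(l \right)} = -5 + \frac{l}{3}$
$M{\left(n,K \right)} = \left(-2 + K\right) \left(K + n\right)$ ($M{\left(n,K \right)} = \left(K + n\right) \left(-2 + K\right) = \left(-2 + K\right) \left(K + n\right)$)
$N{\left(r \right)} = \frac{31}{12} - \frac{r}{18}$ ($N{\left(r \right)} = \frac{-5 + \frac{r}{3}}{\left(-1\right)^{2} - -2 - 6 - 3} - \frac{7}{-4} = \frac{-5 + \frac{r}{3}}{1 + 2 - 6 - 3} - - \frac{7}{4} = \frac{-5 + \frac{r}{3}}{-6} + \frac{7}{4} = \left(-5 + \frac{r}{3}\right) \left(- \frac{1}{6}\right) + \frac{7}{4} = \left(\frac{5}{6} - \frac{r}{18}\right) + \frac{7}{4} = \frac{31}{12} - \frac{r}{18}$)
$v{\left(-13 \right)} \left(N{\left(-5 \right)} + 413\right) = \left(9 - -13\right) \left(\left(\frac{31}{12} - - \frac{5}{18}\right) + 413\right) = \left(9 + 13\right) \left(\left(\frac{31}{12} + \frac{5}{18}\right) + 413\right) = 22 \left(\frac{103}{36} + 413\right) = 22 \cdot \frac{14971}{36} = \frac{164681}{18}$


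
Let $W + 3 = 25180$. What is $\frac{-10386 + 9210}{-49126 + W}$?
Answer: $\frac{392}{7983} \approx 0.049104$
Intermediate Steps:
$W = 25177$ ($W = -3 + 25180 = 25177$)
$\frac{-10386 + 9210}{-49126 + W} = \frac{-10386 + 9210}{-49126 + 25177} = - \frac{1176}{-23949} = \left(-1176\right) \left(- \frac{1}{23949}\right) = \frac{392}{7983}$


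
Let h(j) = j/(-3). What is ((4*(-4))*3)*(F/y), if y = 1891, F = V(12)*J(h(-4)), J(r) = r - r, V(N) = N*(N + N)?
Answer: 0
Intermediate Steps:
h(j) = -j/3 (h(j) = j*(-1/3) = -j/3)
V(N) = 2*N**2 (V(N) = N*(2*N) = 2*N**2)
J(r) = 0
F = 0 (F = (2*12**2)*0 = (2*144)*0 = 288*0 = 0)
((4*(-4))*3)*(F/y) = ((4*(-4))*3)*(0/1891) = (-16*3)*(0*(1/1891)) = -48*0 = 0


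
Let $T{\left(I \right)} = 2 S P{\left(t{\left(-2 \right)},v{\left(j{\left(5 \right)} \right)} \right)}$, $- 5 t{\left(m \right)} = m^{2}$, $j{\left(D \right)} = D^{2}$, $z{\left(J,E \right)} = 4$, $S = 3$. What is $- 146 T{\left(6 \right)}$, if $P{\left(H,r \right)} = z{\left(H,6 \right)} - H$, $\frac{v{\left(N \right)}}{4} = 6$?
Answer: $- \frac{21024}{5} \approx -4204.8$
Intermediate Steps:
$v{\left(N \right)} = 24$ ($v{\left(N \right)} = 4 \cdot 6 = 24$)
$t{\left(m \right)} = - \frac{m^{2}}{5}$
$P{\left(H,r \right)} = 4 - H$
$T{\left(I \right)} = \frac{144}{5}$ ($T{\left(I \right)} = 2 \cdot 3 \left(4 - - \frac{\left(-2\right)^{2}}{5}\right) = 6 \left(4 - \left(- \frac{1}{5}\right) 4\right) = 6 \left(4 - - \frac{4}{5}\right) = 6 \left(4 + \frac{4}{5}\right) = 6 \cdot \frac{24}{5} = \frac{144}{5}$)
$- 146 T{\left(6 \right)} = \left(-146\right) \frac{144}{5} = - \frac{21024}{5}$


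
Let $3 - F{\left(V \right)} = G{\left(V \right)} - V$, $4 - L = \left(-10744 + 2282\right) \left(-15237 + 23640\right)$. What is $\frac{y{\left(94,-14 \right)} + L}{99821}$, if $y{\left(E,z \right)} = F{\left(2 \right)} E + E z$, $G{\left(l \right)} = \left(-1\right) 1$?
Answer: $\frac{71105438}{99821} \approx 712.33$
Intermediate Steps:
$G{\left(l \right)} = -1$
$L = 71106190$ ($L = 4 - \left(-10744 + 2282\right) \left(-15237 + 23640\right) = 4 - \left(-8462\right) 8403 = 4 - -71106186 = 4 + 71106186 = 71106190$)
$F{\left(V \right)} = 4 + V$ ($F{\left(V \right)} = 3 - \left(-1 - V\right) = 3 + \left(1 + V\right) = 4 + V$)
$y{\left(E,z \right)} = 6 E + E z$ ($y{\left(E,z \right)} = \left(4 + 2\right) E + E z = 6 E + E z$)
$\frac{y{\left(94,-14 \right)} + L}{99821} = \frac{94 \left(6 - 14\right) + 71106190}{99821} = \left(94 \left(-8\right) + 71106190\right) \frac{1}{99821} = \left(-752 + 71106190\right) \frac{1}{99821} = 71105438 \cdot \frac{1}{99821} = \frac{71105438}{99821}$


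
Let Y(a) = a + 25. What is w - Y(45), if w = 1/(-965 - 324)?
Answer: -90231/1289 ≈ -70.001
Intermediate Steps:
w = -1/1289 (w = 1/(-1289) = -1/1289 ≈ -0.00077580)
Y(a) = 25 + a
w - Y(45) = -1/1289 - (25 + 45) = -1/1289 - 1*70 = -1/1289 - 70 = -90231/1289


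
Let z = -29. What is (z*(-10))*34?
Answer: 9860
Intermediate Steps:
(z*(-10))*34 = -29*(-10)*34 = 290*34 = 9860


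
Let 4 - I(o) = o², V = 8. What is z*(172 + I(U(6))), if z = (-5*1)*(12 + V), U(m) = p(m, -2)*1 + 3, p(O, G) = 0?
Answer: -16700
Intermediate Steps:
U(m) = 3 (U(m) = 0*1 + 3 = 0 + 3 = 3)
z = -100 (z = (-5*1)*(12 + 8) = -5*20 = -100)
I(o) = 4 - o²
z*(172 + I(U(6))) = -100*(172 + (4 - 1*3²)) = -100*(172 + (4 - 1*9)) = -100*(172 + (4 - 9)) = -100*(172 - 5) = -100*167 = -16700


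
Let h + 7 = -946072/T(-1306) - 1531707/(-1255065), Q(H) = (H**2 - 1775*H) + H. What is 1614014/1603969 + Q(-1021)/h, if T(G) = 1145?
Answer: -438385855541038857161/127856367806618644 ≈ -3428.7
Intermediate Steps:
Q(H) = H**2 - 1774*H
h = -79712493076/95803295 (h = -7 + (-946072/1145 - 1531707/(-1255065)) = -7 + (-946072*1/1145 - 1531707*(-1/1255065)) = -7 + (-946072/1145 + 510569/418355) = -7 - 79041870011/95803295 = -79712493076/95803295 ≈ -832.04)
1614014/1603969 + Q(-1021)/h = 1614014/1603969 + (-1021*(-1774 - 1021))/(-79712493076/95803295) = 1614014*(1/1603969) - 1021*(-2795)*(-95803295/79712493076) = 1614014/1603969 + 2853695*(-95803295/79712493076) = 1614014/1603969 - 273393383925025/79712493076 = -438385855541038857161/127856367806618644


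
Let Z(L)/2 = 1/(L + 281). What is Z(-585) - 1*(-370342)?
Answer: 56291983/152 ≈ 3.7034e+5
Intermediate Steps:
Z(L) = 2/(281 + L) (Z(L) = 2/(L + 281) = 2/(281 + L))
Z(-585) - 1*(-370342) = 2/(281 - 585) - 1*(-370342) = 2/(-304) + 370342 = 2*(-1/304) + 370342 = -1/152 + 370342 = 56291983/152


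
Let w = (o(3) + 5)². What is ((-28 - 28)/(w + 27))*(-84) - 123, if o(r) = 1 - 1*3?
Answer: 23/3 ≈ 7.6667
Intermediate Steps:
o(r) = -2 (o(r) = 1 - 3 = -2)
w = 9 (w = (-2 + 5)² = 3² = 9)
((-28 - 28)/(w + 27))*(-84) - 123 = ((-28 - 28)/(9 + 27))*(-84) - 123 = -56/36*(-84) - 123 = -56*1/36*(-84) - 123 = -14/9*(-84) - 123 = 392/3 - 123 = 23/3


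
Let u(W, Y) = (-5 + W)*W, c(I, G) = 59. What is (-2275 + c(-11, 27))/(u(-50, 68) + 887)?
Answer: -2216/3637 ≈ -0.60929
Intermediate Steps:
u(W, Y) = W*(-5 + W)
(-2275 + c(-11, 27))/(u(-50, 68) + 887) = (-2275 + 59)/(-50*(-5 - 50) + 887) = -2216/(-50*(-55) + 887) = -2216/(2750 + 887) = -2216/3637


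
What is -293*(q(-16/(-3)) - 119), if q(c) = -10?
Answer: 37797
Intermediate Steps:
-293*(q(-16/(-3)) - 119) = -293*(-10 - 119) = -293*(-129) = 37797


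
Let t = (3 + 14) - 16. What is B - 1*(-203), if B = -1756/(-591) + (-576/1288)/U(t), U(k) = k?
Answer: 19555817/95151 ≈ 205.52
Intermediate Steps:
t = 1 (t = 17 - 16 = 1)
B = 240164/95151 (B = -1756/(-591) - 576/1288/1 = -1756*(-1/591) - 576*1/1288*1 = 1756/591 - 72/161*1 = 1756/591 - 72/161 = 240164/95151 ≈ 2.5240)
B - 1*(-203) = 240164/95151 - 1*(-203) = 240164/95151 + 203 = 19555817/95151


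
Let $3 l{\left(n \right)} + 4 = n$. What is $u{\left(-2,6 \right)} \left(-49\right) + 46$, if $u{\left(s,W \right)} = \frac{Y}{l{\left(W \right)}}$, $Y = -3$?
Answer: $\frac{533}{2} \approx 266.5$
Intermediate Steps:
$l{\left(n \right)} = - \frac{4}{3} + \frac{n}{3}$
$u{\left(s,W \right)} = - \frac{3}{- \frac{4}{3} + \frac{W}{3}}$
$u{\left(-2,6 \right)} \left(-49\right) + 46 = - \frac{9}{-4 + 6} \left(-49\right) + 46 = - \frac{9}{2} \left(-49\right) + 46 = \left(-9\right) \frac{1}{2} \left(-49\right) + 46 = \left(- \frac{9}{2}\right) \left(-49\right) + 46 = \frac{441}{2} + 46 = \frac{533}{2}$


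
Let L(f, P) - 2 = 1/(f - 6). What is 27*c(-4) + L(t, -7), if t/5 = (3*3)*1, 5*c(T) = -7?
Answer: -6976/195 ≈ -35.774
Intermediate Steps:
c(T) = -7/5 (c(T) = (⅕)*(-7) = -7/5)
t = 45 (t = 5*((3*3)*1) = 5*(9*1) = 5*9 = 45)
L(f, P) = 2 + 1/(-6 + f) (L(f, P) = 2 + 1/(f - 6) = 2 + 1/(-6 + f))
27*c(-4) + L(t, -7) = 27*(-7/5) + (-11 + 2*45)/(-6 + 45) = -189/5 + (-11 + 90)/39 = -189/5 + (1/39)*79 = -189/5 + 79/39 = -6976/195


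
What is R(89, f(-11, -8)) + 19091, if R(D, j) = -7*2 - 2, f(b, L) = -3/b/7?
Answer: 19075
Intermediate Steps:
f(b, L) = -3/(7*b) (f(b, L) = -3/b*(1/7) = -3/(7*b))
R(D, j) = -16 (R(D, j) = -14 - 2 = -16)
R(89, f(-11, -8)) + 19091 = -16 + 19091 = 19075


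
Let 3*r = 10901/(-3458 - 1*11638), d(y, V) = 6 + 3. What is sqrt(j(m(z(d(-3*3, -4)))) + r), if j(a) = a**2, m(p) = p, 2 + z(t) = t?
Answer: sqrt(2777929438)/7548 ≈ 6.9828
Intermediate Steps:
d(y, V) = 9
z(t) = -2 + t
r = -10901/45288 (r = (10901/(-3458 - 1*11638))/3 = (10901/(-3458 - 11638))/3 = (10901/(-15096))/3 = (10901*(-1/15096))/3 = (1/3)*(-10901/15096) = -10901/45288 ≈ -0.24070)
sqrt(j(m(z(d(-3*3, -4)))) + r) = sqrt((-2 + 9)**2 - 10901/45288) = sqrt(7**2 - 10901/45288) = sqrt(49 - 10901/45288) = sqrt(2208211/45288) = sqrt(2777929438)/7548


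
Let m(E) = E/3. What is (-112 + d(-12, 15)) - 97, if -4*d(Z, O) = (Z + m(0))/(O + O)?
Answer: -2089/10 ≈ -208.90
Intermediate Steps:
m(E) = E/3 (m(E) = E*(⅓) = E/3)
d(Z, O) = -Z/(8*O) (d(Z, O) = -(Z + (⅓)*0)/(4*(O + O)) = -(Z + 0)/(4*(2*O)) = -Z*1/(2*O)/4 = -Z/(8*O))
(-112 + d(-12, 15)) - 97 = (-112 - ⅛*(-12)/15) - 97 = (-112 - ⅛*(-12)*1/15) - 97 = (-112 + ⅒) - 97 = -1119/10 - 97 = -2089/10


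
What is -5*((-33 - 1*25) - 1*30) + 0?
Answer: 440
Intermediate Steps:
-5*((-33 - 1*25) - 1*30) + 0 = -5*((-33 - 25) - 30) + 0 = -5*(-58 - 30) + 0 = -5*(-88) + 0 = 440 + 0 = 440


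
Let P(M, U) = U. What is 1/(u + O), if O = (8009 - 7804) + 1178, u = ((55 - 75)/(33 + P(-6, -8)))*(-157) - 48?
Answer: 5/7303 ≈ 0.00068465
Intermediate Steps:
u = 388/5 (u = ((55 - 75)/(33 - 8))*(-157) - 48 = -20/25*(-157) - 48 = -20*1/25*(-157) - 48 = -4/5*(-157) - 48 = 628/5 - 48 = 388/5 ≈ 77.600)
O = 1383 (O = 205 + 1178 = 1383)
1/(u + O) = 1/(388/5 + 1383) = 1/(7303/5) = 5/7303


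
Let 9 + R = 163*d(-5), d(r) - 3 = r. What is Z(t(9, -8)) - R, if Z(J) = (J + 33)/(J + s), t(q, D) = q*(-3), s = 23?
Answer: 667/2 ≈ 333.50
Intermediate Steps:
d(r) = 3 + r
t(q, D) = -3*q
R = -335 (R = -9 + 163*(3 - 5) = -9 + 163*(-2) = -9 - 326 = -335)
Z(J) = (33 + J)/(23 + J) (Z(J) = (J + 33)/(J + 23) = (33 + J)/(23 + J))
Z(t(9, -8)) - R = (33 - 3*9)/(23 - 3*9) - 1*(-335) = (33 - 27)/(23 - 27) + 335 = 6/(-4) + 335 = -¼*6 + 335 = -3/2 + 335 = 667/2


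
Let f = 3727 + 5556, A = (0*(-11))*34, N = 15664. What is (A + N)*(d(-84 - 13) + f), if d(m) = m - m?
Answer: 145408912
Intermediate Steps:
d(m) = 0
A = 0 (A = 0*34 = 0)
f = 9283
(A + N)*(d(-84 - 13) + f) = (0 + 15664)*(0 + 9283) = 15664*9283 = 145408912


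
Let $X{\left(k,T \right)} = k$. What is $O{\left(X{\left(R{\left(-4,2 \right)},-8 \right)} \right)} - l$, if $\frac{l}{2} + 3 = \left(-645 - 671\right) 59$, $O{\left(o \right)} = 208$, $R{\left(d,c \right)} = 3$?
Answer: $155502$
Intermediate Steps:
$l = -155294$ ($l = -6 + 2 \left(-645 - 671\right) 59 = -6 + 2 \left(\left(-1316\right) 59\right) = -6 + 2 \left(-77644\right) = -6 - 155288 = -155294$)
$O{\left(X{\left(R{\left(-4,2 \right)},-8 \right)} \right)} - l = 208 - -155294 = 208 + 155294 = 155502$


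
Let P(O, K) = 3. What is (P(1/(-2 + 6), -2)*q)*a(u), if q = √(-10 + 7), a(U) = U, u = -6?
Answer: -18*I*√3 ≈ -31.177*I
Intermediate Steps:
q = I*√3 (q = √(-3) = I*√3 ≈ 1.732*I)
(P(1/(-2 + 6), -2)*q)*a(u) = (3*(I*√3))*(-6) = (3*I*√3)*(-6) = -18*I*√3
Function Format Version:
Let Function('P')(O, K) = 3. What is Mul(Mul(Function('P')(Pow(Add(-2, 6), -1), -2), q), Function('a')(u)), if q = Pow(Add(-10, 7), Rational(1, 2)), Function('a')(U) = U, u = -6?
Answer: Mul(-18, I, Pow(3, Rational(1, 2))) ≈ Mul(-31.177, I)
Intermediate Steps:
q = Mul(I, Pow(3, Rational(1, 2))) (q = Pow(-3, Rational(1, 2)) = Mul(I, Pow(3, Rational(1, 2))) ≈ Mul(1.7320, I))
Mul(Mul(Function('P')(Pow(Add(-2, 6), -1), -2), q), Function('a')(u)) = Mul(Mul(3, Mul(I, Pow(3, Rational(1, 2)))), -6) = Mul(Mul(3, I, Pow(3, Rational(1, 2))), -6) = Mul(-18, I, Pow(3, Rational(1, 2)))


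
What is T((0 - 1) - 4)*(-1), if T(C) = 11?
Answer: -11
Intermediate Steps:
T((0 - 1) - 4)*(-1) = 11*(-1) = -11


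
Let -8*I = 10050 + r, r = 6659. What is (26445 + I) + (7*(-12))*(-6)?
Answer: 198883/8 ≈ 24860.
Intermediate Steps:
I = -16709/8 (I = -(10050 + 6659)/8 = -⅛*16709 = -16709/8 ≈ -2088.6)
(26445 + I) + (7*(-12))*(-6) = (26445 - 16709/8) + (7*(-12))*(-6) = 194851/8 - 84*(-6) = 194851/8 + 504 = 198883/8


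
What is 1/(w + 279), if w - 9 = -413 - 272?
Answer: -1/397 ≈ -0.0025189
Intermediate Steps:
w = -676 (w = 9 + (-413 - 272) = 9 - 685 = -676)
1/(w + 279) = 1/(-676 + 279) = 1/(-397) = -1/397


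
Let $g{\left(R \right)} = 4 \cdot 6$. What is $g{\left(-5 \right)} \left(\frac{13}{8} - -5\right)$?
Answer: $159$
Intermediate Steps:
$g{\left(R \right)} = 24$
$g{\left(-5 \right)} \left(\frac{13}{8} - -5\right) = 24 \left(\frac{13}{8} - -5\right) = 24 \left(13 \cdot \frac{1}{8} + 5\right) = 24 \left(\frac{13}{8} + 5\right) = 24 \cdot \frac{53}{8} = 159$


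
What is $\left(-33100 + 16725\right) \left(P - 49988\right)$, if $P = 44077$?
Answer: $96792625$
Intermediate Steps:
$\left(-33100 + 16725\right) \left(P - 49988\right) = \left(-33100 + 16725\right) \left(44077 - 49988\right) = \left(-16375\right) \left(-5911\right) = 96792625$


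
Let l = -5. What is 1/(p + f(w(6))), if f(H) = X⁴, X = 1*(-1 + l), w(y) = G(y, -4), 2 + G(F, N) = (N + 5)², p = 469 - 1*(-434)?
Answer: 1/2199 ≈ 0.00045475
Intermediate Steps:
p = 903 (p = 469 + 434 = 903)
G(F, N) = -2 + (5 + N)² (G(F, N) = -2 + (N + 5)² = -2 + (5 + N)²)
w(y) = -1 (w(y) = -2 + (5 - 4)² = -2 + 1² = -2 + 1 = -1)
X = -6 (X = 1*(-1 - 5) = 1*(-6) = -6)
f(H) = 1296 (f(H) = (-6)⁴ = 1296)
1/(p + f(w(6))) = 1/(903 + 1296) = 1/2199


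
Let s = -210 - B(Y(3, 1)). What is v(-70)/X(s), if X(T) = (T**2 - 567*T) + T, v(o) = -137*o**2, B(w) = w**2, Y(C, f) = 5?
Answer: -134260/37647 ≈ -3.5663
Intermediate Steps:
s = -235 (s = -210 - 1*5**2 = -210 - 1*25 = -210 - 25 = -235)
X(T) = T**2 - 566*T
v(-70)/X(s) = (-137*(-70)**2)/((-235*(-566 - 235))) = (-137*4900)/((-235*(-801))) = -671300/188235 = -671300*1/188235 = -134260/37647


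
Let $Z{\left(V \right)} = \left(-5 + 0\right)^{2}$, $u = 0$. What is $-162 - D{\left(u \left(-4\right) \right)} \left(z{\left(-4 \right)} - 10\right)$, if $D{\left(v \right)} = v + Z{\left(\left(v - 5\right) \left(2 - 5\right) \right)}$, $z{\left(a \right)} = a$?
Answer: $188$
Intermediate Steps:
$Z{\left(V \right)} = 25$ ($Z{\left(V \right)} = \left(-5\right)^{2} = 25$)
$D{\left(v \right)} = 25 + v$ ($D{\left(v \right)} = v + 25 = 25 + v$)
$-162 - D{\left(u \left(-4\right) \right)} \left(z{\left(-4 \right)} - 10\right) = -162 - \left(25 + 0 \left(-4\right)\right) \left(-4 - 10\right) = -162 - \left(25 + 0\right) \left(-14\right) = -162 - 25 \left(-14\right) = -162 - -350 = -162 + 350 = 188$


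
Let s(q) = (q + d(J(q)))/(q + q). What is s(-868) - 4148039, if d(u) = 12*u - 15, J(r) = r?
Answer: -7200984405/1736 ≈ -4.1480e+6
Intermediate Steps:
d(u) = -15 + 12*u
s(q) = (-15 + 13*q)/(2*q) (s(q) = (q + (-15 + 12*q))/(q + q) = (-15 + 13*q)/((2*q)) = (-15 + 13*q)*(1/(2*q)) = (-15 + 13*q)/(2*q))
s(-868) - 4148039 = (1/2)*(-15 + 13*(-868))/(-868) - 4148039 = (1/2)*(-1/868)*(-15 - 11284) - 4148039 = (1/2)*(-1/868)*(-11299) - 4148039 = 11299/1736 - 4148039 = -7200984405/1736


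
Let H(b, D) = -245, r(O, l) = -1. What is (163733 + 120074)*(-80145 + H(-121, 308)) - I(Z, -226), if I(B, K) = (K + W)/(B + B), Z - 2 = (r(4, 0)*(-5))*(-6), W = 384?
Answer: -638826852361/28 ≈ -2.2815e+10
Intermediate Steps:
Z = -28 (Z = 2 - 1*(-5)*(-6) = 2 + 5*(-6) = 2 - 30 = -28)
I(B, K) = (384 + K)/(2*B) (I(B, K) = (K + 384)/(B + B) = (384 + K)/((2*B)) = (384 + K)*(1/(2*B)) = (384 + K)/(2*B))
(163733 + 120074)*(-80145 + H(-121, 308)) - I(Z, -226) = (163733 + 120074)*(-80145 - 245) - (384 - 226)/(2*(-28)) = 283807*(-80390) - (-1)*158/(2*28) = -22815244730 - 1*(-79/28) = -22815244730 + 79/28 = -638826852361/28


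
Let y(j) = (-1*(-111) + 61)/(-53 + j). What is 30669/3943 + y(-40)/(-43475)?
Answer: 124000812271/15942239025 ≈ 7.7781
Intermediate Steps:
y(j) = 172/(-53 + j) (y(j) = (111 + 61)/(-53 + j) = 172/(-53 + j))
30669/3943 + y(-40)/(-43475) = 30669/3943 + (172/(-53 - 40))/(-43475) = 30669*(1/3943) + (172/(-93))*(-1/43475) = 30669/3943 + (172*(-1/93))*(-1/43475) = 30669/3943 - 172/93*(-1/43475) = 30669/3943 + 172/4043175 = 124000812271/15942239025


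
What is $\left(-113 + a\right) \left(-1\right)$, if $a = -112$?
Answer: $225$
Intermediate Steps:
$\left(-113 + a\right) \left(-1\right) = \left(-113 - 112\right) \left(-1\right) = \left(-225\right) \left(-1\right) = 225$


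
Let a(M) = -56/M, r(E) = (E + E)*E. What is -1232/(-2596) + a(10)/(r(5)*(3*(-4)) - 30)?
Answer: 6418/13275 ≈ 0.48347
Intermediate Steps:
r(E) = 2*E² (r(E) = (2*E)*E = 2*E²)
-1232/(-2596) + a(10)/(r(5)*(3*(-4)) - 30) = -1232/(-2596) + (-56/10)/((2*5²)*(3*(-4)) - 30) = -1232*(-1/2596) + (-56*⅒)/((2*25)*(-12) - 30) = 28/59 - 28/(5*(50*(-12) - 30)) = 28/59 - 28/(5*(-600 - 30)) = 28/59 - 28/5/(-630) = 28/59 - 28/5*(-1/630) = 28/59 + 2/225 = 6418/13275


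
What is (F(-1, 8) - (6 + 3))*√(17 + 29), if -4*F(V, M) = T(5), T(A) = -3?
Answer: -33*√46/4 ≈ -55.954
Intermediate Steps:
F(V, M) = ¾ (F(V, M) = -¼*(-3) = ¾)
(F(-1, 8) - (6 + 3))*√(17 + 29) = (¾ - (6 + 3))*√(17 + 29) = (¾ - 1*9)*√46 = (¾ - 9)*√46 = -33*√46/4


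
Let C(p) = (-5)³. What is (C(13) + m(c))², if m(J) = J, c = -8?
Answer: 17689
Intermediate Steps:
C(p) = -125
(C(13) + m(c))² = (-125 - 8)² = (-133)² = 17689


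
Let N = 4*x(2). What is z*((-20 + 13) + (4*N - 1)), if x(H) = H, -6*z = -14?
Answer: 56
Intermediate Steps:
z = 7/3 (z = -⅙*(-14) = 7/3 ≈ 2.3333)
N = 8 (N = 4*2 = 8)
z*((-20 + 13) + (4*N - 1)) = 7*((-20 + 13) + (4*8 - 1))/3 = 7*(-7 + (32 - 1))/3 = 7*(-7 + 31)/3 = (7/3)*24 = 56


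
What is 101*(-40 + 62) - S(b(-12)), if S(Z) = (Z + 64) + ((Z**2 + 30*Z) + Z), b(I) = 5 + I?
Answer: 2333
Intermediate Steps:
S(Z) = 64 + Z**2 + 32*Z (S(Z) = (64 + Z) + (Z**2 + 31*Z) = 64 + Z**2 + 32*Z)
101*(-40 + 62) - S(b(-12)) = 101*(-40 + 62) - (64 + (5 - 12)**2 + 32*(5 - 12)) = 101*22 - (64 + (-7)**2 + 32*(-7)) = 2222 - (64 + 49 - 224) = 2222 - 1*(-111) = 2222 + 111 = 2333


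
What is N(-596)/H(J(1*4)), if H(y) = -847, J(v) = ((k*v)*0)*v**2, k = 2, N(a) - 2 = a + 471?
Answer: 123/847 ≈ 0.14522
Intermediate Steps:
N(a) = 473 + a (N(a) = 2 + (a + 471) = 2 + (471 + a) = 473 + a)
J(v) = 0 (J(v) = ((2*v)*0)*v**2 = 0*v**2 = 0)
N(-596)/H(J(1*4)) = (473 - 596)/(-847) = -123*(-1/847) = 123/847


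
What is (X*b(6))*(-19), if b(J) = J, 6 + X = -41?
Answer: 5358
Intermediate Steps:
X = -47 (X = -6 - 41 = -47)
(X*b(6))*(-19) = -47*6*(-19) = -282*(-19) = 5358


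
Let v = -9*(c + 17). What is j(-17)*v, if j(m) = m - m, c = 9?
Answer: 0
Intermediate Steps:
j(m) = 0
v = -234 (v = -9*(9 + 17) = -9*26 = -234)
j(-17)*v = 0*(-234) = 0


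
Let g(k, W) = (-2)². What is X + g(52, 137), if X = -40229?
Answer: -40225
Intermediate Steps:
g(k, W) = 4
X + g(52, 137) = -40229 + 4 = -40225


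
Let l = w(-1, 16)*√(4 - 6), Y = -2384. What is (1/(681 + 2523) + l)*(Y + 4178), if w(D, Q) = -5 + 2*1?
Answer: 299/534 - 5382*I*√2 ≈ 0.55993 - 7611.3*I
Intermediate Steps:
w(D, Q) = -3 (w(D, Q) = -5 + 2 = -3)
l = -3*I*√2 (l = -3*√(4 - 6) = -3*I*√2 ≈ -4.2426*I)
(1/(681 + 2523) + l)*(Y + 4178) = (1/(681 + 2523) - 3*I*√2)*(-2384 + 4178) = (1/3204 - 3*I*√2)*1794 = 299/534 - 5382*I*√2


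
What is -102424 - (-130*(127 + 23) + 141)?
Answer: -83065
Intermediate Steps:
-102424 - (-130*(127 + 23) + 141) = -102424 - (-130*150 + 141) = -102424 - (-19500 + 141) = -102424 - 1*(-19359) = -102424 + 19359 = -83065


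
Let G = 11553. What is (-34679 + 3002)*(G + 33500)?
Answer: -1427143881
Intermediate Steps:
(-34679 + 3002)*(G + 33500) = (-34679 + 3002)*(11553 + 33500) = -31677*45053 = -1427143881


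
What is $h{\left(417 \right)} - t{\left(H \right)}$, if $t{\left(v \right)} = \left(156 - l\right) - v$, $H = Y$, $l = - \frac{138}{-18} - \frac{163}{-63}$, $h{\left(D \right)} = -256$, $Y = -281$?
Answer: $- \frac{43013}{63} \approx -682.75$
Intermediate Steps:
$l = \frac{646}{63}$ ($l = \left(-138\right) \left(- \frac{1}{18}\right) - - \frac{163}{63} = \frac{23}{3} + \frac{163}{63} = \frac{646}{63} \approx 10.254$)
$H = -281$
$t{\left(v \right)} = \frac{9182}{63} - v$ ($t{\left(v \right)} = \left(156 - \frac{646}{63}\right) - v = \frac{9182}{63} - v$)
$h{\left(417 \right)} - t{\left(H \right)} = -256 - \left(\frac{9182}{63} - -281\right) = -256 - \left(\frac{9182}{63} + 281\right) = -256 - \frac{26885}{63} = - \frac{43013}{63}$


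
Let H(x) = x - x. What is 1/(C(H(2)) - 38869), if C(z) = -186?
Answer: -1/39055 ≈ -2.5605e-5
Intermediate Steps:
H(x) = 0
1/(C(H(2)) - 38869) = 1/(-186 - 38869) = 1/(-39055) = -1/39055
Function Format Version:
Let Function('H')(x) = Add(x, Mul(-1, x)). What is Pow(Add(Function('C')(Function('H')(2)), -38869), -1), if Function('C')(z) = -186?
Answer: Rational(-1, 39055) ≈ -2.5605e-5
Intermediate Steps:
Function('H')(x) = 0
Pow(Add(Function('C')(Function('H')(2)), -38869), -1) = Pow(Add(-186, -38869), -1) = Pow(-39055, -1) = Rational(-1, 39055)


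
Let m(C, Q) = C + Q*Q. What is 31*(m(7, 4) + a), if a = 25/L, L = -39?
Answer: 27032/39 ≈ 693.13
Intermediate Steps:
m(C, Q) = C + Q**2
a = -25/39 (a = 25/(-39) = 25*(-1/39) = -25/39 ≈ -0.64103)
31*(m(7, 4) + a) = 31*((7 + 4**2) - 25/39) = 31*((7 + 16) - 25/39) = 31*(23 - 25/39) = 31*(872/39) = 27032/39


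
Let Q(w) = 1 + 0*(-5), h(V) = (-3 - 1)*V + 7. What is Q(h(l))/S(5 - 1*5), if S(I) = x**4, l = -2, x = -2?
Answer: 1/16 ≈ 0.062500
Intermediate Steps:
S(I) = 16 (S(I) = (-2)**4 = 16)
h(V) = 7 - 4*V (h(V) = -4*V + 7 = 7 - 4*V)
Q(w) = 1 (Q(w) = 1 + 0 = 1)
Q(h(l))/S(5 - 1*5) = 1/16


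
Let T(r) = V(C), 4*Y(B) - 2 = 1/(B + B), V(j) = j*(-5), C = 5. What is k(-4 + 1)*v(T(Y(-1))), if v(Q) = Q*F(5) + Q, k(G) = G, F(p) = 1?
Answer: 150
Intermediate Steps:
V(j) = -5*j
Y(B) = 1/2 + 1/(8*B) (Y(B) = 1/2 + 1/(4*(B + B)) = 1/2 + 1/(4*((2*B))) = 1/2 + (1/(2*B))/4 = 1/2 + 1/(8*B))
T(r) = -25 (T(r) = -5*5 = -25)
v(Q) = 2*Q (v(Q) = Q*1 + Q = Q + Q = 2*Q)
k(-4 + 1)*v(T(Y(-1))) = (-4 + 1)*(2*(-25)) = -3*(-50) = 150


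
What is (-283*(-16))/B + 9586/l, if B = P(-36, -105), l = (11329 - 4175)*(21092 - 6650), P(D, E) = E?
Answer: -11138647747/258295170 ≈ -43.124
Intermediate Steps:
l = 103318068 (l = 7154*14442 = 103318068)
B = -105
(-283*(-16))/B + 9586/l = -283*(-16)/(-105) + 9586/103318068 = 4528*(-1/105) + 9586*(1/103318068) = -4528/105 + 4793/51659034 = -11138647747/258295170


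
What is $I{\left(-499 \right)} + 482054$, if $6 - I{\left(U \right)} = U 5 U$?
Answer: $-762945$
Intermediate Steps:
$I{\left(U \right)} = 6 - 5 U^{2}$ ($I{\left(U \right)} = 6 - U 5 U = 6 - 5 U U = 6 - 5 U^{2}$)
$I{\left(-499 \right)} + 482054 = \left(6 - 5 \left(-499\right)^{2}\right) + 482054 = \left(6 - 1245005\right) + 482054 = -1244999 + 482054 = -762945$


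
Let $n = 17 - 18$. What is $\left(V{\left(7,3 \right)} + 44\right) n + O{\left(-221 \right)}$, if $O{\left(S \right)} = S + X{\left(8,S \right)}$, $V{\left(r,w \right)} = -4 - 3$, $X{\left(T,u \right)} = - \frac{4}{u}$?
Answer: $- \frac{57014}{221} \approx -257.98$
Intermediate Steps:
$V{\left(r,w \right)} = -7$ ($V{\left(r,w \right)} = -4 - 3 = -7$)
$n = -1$ ($n = 17 - 18 = -1$)
$O{\left(S \right)} = S - \frac{4}{S}$
$\left(V{\left(7,3 \right)} + 44\right) n + O{\left(-221 \right)} = \left(-7 + 44\right) \left(-1\right) - \left(221 + \frac{4}{-221}\right) = 37 \left(-1\right) - \frac{48837}{221} = -37 + \left(-221 + \frac{4}{221}\right) = -37 - \frac{48837}{221} = - \frac{57014}{221}$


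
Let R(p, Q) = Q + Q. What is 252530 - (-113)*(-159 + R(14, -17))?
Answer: 230721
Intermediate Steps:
R(p, Q) = 2*Q
252530 - (-113)*(-159 + R(14, -17)) = 252530 - (-113)*(-159 + 2*(-17)) = 252530 - (-113)*(-159 - 34) = 252530 - (-113)*(-193) = 252530 - 1*21809 = 252530 - 21809 = 230721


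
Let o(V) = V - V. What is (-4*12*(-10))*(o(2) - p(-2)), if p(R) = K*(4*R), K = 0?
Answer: 0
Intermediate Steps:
p(R) = 0 (p(R) = 0*(4*R) = 0)
o(V) = 0
(-4*12*(-10))*(o(2) - p(-2)) = (-4*12*(-10))*(0 - 1*0) = (-48*(-10))*(0 + 0) = 480*0 = 0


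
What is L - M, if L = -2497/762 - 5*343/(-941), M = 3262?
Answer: -2340033851/717042 ≈ -3263.5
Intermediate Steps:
L = -1042847/717042 (L = -2497*1/762 - 1715*(-1/941) = -2497/762 + 1715/941 = -1042847/717042 ≈ -1.4544)
L - M = -1042847/717042 - 1*3262 = -1042847/717042 - 3262 = -2340033851/717042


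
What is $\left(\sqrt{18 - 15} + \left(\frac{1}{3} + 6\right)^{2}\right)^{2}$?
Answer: $\frac{130564}{81} + \frac{722 \sqrt{3}}{9} \approx 1750.8$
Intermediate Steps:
$\left(\sqrt{18 - 15} + \left(\frac{1}{3} + 6\right)^{2}\right)^{2} = \left(\sqrt{3} + \left(\frac{1}{3} + 6\right)^{2}\right)^{2} = \left(\sqrt{3} + \left(\frac{19}{3}\right)^{2}\right)^{2} = \left(\sqrt{3} + \frac{361}{9}\right)^{2} = \left(\frac{361}{9} + \sqrt{3}\right)^{2}$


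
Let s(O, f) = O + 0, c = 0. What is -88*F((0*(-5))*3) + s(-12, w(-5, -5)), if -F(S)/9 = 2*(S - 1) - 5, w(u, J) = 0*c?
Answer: -5556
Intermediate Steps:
w(u, J) = 0 (w(u, J) = 0*0 = 0)
s(O, f) = O
F(S) = 63 - 18*S (F(S) = -9*(2*(S - 1) - 5) = -9*(2*(-1 + S) - 5) = -9*((-2 + 2*S) - 5) = -9*(-7 + 2*S) = 63 - 18*S)
-88*F((0*(-5))*3) + s(-12, w(-5, -5)) = -88*(63 - 18*0*(-5)*3) - 12 = -88*(63 - 0*3) - 12 = -88*(63 - 18*0) - 12 = -88*(63 + 0) - 12 = -88*63 - 12 = -5544 - 12 = -5556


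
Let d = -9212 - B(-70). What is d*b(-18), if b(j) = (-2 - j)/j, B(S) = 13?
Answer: 8200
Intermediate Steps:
b(j) = (-2 - j)/j
d = -9225 (d = -9212 - 1*13 = -9212 - 13 = -9225)
d*b(-18) = -9225*(-2 - 1*(-18))/(-18) = -(-1025)*(-2 + 18)/2 = -(-1025)*16/2 = -9225*(-8/9) = 8200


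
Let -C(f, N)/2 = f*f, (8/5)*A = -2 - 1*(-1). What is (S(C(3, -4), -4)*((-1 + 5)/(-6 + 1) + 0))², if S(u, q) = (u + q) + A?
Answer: 32761/100 ≈ 327.61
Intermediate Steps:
A = -5/8 (A = 5*(-2 - 1*(-1))/8 = 5*(-2 + 1)/8 = (5/8)*(-1) = -5/8 ≈ -0.62500)
C(f, N) = -2*f² (C(f, N) = -2*f*f = -2*f²)
S(u, q) = -5/8 + q + u (S(u, q) = (u + q) - 5/8 = (q + u) - 5/8 = -5/8 + q + u)
(S(C(3, -4), -4)*((-1 + 5)/(-6 + 1) + 0))² = ((-5/8 - 4 - 2*3²)*((-1 + 5)/(-6 + 1) + 0))² = ((-5/8 - 4 - 2*9)*(4/(-5) + 0))² = ((-5/8 - 4 - 18)*(4*(-⅕) + 0))² = (-181*(-⅘ + 0)/8)² = (-181/8*(-⅘))² = (181/10)² = 32761/100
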